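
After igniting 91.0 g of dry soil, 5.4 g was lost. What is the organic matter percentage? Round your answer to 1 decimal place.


Step 1: OM% = 100 * LOI / sample mass
Step 2: OM = 100 * 5.4 / 91.0
Step 3: OM = 5.9%

5.9


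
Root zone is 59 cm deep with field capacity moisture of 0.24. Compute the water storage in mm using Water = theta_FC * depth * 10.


Step 1: Water (mm) = theta_FC * depth (cm) * 10
Step 2: Water = 0.24 * 59 * 10
Step 3: Water = 141.6 mm

141.6


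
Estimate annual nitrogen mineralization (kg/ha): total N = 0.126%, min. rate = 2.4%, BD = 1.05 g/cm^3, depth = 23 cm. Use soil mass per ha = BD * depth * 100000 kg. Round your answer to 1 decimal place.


Step 1: Soil mass per ha = BD * depth * 100000 = 1.05 * 23 * 100000 = 2415000 kg
Step 2: Total N pool = soil mass * N%/100 = 2415000 * 0.126/100 = 3042.9 kg/ha
Step 3: N mineralized = N pool * rate%/100 = 3042.9 * 2.4/100 = 73.0 kg/ha/yr

73.0


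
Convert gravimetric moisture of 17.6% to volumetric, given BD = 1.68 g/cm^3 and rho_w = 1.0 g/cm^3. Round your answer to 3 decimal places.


Step 1: theta = (w / 100) * BD / rho_w
Step 2: theta = (17.6 / 100) * 1.68 / 1.0
Step 3: theta = 0.176 * 1.68
Step 4: theta = 0.296

0.296


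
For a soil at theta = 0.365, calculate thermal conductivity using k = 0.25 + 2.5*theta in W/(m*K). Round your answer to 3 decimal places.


Step 1: k = 0.25 + 2.5 * theta
Step 2: k = 0.25 + 2.5 * 0.365
Step 3: k = 0.25 + 0.913
Step 4: k = 1.163 W/(m*K)

1.163


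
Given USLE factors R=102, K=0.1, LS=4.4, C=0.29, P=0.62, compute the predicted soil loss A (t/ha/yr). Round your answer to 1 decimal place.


Step 1: A = R * K * LS * C * P
Step 2: R * K = 102 * 0.1 = 10.2
Step 3: (R*K) * LS = 10.2 * 4.4 = 44.88
Step 4: * C * P = 44.88 * 0.29 * 0.62 = 8.1
Step 5: A = 8.1 t/(ha*yr)

8.1


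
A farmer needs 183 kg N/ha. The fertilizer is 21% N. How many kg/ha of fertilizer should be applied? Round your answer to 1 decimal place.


Step 1: Fertilizer rate = target N / (N content / 100)
Step 2: Rate = 183 / (21 / 100)
Step 3: Rate = 183 / 0.21
Step 4: Rate = 871.4 kg/ha

871.4


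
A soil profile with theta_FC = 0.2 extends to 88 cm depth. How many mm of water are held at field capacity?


Step 1: Water (mm) = theta_FC * depth (cm) * 10
Step 2: Water = 0.2 * 88 * 10
Step 3: Water = 176.0 mm

176.0


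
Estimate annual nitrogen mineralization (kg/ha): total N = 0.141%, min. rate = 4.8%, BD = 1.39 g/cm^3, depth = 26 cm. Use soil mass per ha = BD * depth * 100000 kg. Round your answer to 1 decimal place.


Step 1: Soil mass per ha = BD * depth * 100000 = 1.39 * 26 * 100000 = 3614000 kg
Step 2: Total N pool = soil mass * N%/100 = 3614000 * 0.141/100 = 5095.74 kg/ha
Step 3: N mineralized = N pool * rate%/100 = 5095.74 * 4.8/100 = 244.6 kg/ha/yr

244.6


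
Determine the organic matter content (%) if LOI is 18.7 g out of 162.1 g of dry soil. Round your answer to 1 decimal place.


Step 1: OM% = 100 * LOI / sample mass
Step 2: OM = 100 * 18.7 / 162.1
Step 3: OM = 11.5%

11.5


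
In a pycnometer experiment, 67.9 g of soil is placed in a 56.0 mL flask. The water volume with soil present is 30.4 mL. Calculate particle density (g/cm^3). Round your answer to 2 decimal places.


Step 1: Volume of solids = flask volume - water volume with soil
Step 2: V_solids = 56.0 - 30.4 = 25.6 mL
Step 3: Particle density = mass / V_solids = 67.9 / 25.6 = 2.65 g/cm^3

2.65


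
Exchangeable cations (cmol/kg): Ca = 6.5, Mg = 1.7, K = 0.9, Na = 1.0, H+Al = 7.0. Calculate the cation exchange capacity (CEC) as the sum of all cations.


Step 1: CEC = Ca + Mg + K + Na + (H+Al)
Step 2: CEC = 6.5 + 1.7 + 0.9 + 1.0 + 7.0
Step 3: CEC = 17.1 cmol/kg

17.1


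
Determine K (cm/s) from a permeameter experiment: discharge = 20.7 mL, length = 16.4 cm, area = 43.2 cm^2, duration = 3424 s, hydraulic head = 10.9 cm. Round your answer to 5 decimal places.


Step 1: K = Q * L / (A * t * h)
Step 2: Numerator = 20.7 * 16.4 = 339.48
Step 3: Denominator = 43.2 * 3424 * 10.9 = 1612293.12
Step 4: K = 339.48 / 1612293.12 = 0.00021 cm/s

0.00021


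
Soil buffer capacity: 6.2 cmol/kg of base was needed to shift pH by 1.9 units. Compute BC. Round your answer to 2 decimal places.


Step 1: BC = change in base / change in pH
Step 2: BC = 6.2 / 1.9
Step 3: BC = 3.26 cmol/(kg*pH unit)

3.26


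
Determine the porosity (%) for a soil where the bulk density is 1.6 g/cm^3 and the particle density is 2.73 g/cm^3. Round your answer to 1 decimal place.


Step 1: Formula: n = 100 * (1 - BD / PD)
Step 2: n = 100 * (1 - 1.6 / 2.73)
Step 3: n = 100 * (1 - 0.58608)
Step 4: n = 41.4%

41.4


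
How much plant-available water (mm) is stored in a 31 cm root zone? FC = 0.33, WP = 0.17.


Step 1: Available water = (FC - WP) * depth * 10
Step 2: AW = (0.33 - 0.17) * 31 * 10
Step 3: AW = 0.16 * 31 * 10
Step 4: AW = 49.6 mm

49.6


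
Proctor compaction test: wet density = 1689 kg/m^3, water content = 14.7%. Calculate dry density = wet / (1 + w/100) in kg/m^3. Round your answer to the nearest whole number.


Step 1: Dry density = wet density / (1 + w/100)
Step 2: Dry density = 1689 / (1 + 14.7/100)
Step 3: Dry density = 1689 / 1.147
Step 4: Dry density = 1473 kg/m^3

1473


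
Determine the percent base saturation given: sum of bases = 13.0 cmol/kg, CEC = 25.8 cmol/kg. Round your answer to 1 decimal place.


Step 1: BS = 100 * (sum of bases) / CEC
Step 2: BS = 100 * 13.0 / 25.8
Step 3: BS = 50.4%

50.4


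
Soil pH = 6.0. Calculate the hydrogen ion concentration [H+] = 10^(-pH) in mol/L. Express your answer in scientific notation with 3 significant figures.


Step 1: [H+] = 10^(-pH)
Step 2: [H+] = 10^(-6.0)
Step 3: [H+] = 1.00e-06 mol/L

1.00e-06


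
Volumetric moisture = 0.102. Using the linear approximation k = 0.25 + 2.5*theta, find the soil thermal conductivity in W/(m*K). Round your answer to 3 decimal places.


Step 1: k = 0.25 + 2.5 * theta
Step 2: k = 0.25 + 2.5 * 0.102
Step 3: k = 0.25 + 0.255
Step 4: k = 0.505 W/(m*K)

0.505


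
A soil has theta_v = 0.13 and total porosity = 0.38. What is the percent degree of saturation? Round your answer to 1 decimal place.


Step 1: S = 100 * theta_v / n
Step 2: S = 100 * 0.13 / 0.38
Step 3: S = 34.2%

34.2


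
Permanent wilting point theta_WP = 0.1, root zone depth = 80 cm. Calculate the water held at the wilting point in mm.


Step 1: Water (mm) = theta_WP * depth * 10
Step 2: Water = 0.1 * 80 * 10
Step 3: Water = 80.0 mm

80.0


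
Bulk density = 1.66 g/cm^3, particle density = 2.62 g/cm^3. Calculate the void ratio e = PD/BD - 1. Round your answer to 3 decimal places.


Step 1: e = PD / BD - 1
Step 2: e = 2.62 / 1.66 - 1
Step 3: e = 1.57831 - 1
Step 4: e = 0.578

0.578


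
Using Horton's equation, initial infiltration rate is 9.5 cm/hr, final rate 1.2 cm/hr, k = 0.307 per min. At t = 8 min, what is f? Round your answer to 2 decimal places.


Step 1: f = fc + (f0 - fc) * exp(-k * t)
Step 2: exp(-0.307 * 8) = 0.085777
Step 3: f = 1.2 + (9.5 - 1.2) * 0.085777
Step 4: f = 1.2 + 8.3 * 0.085777
Step 5: f = 1.91 cm/hr

1.91


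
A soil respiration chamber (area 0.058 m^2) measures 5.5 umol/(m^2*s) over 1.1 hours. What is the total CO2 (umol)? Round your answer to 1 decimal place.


Step 1: Convert time to seconds: 1.1 hr * 3600 = 3960.0 s
Step 2: Total = flux * area * time_s
Step 3: Total = 5.5 * 0.058 * 3960.0
Step 4: Total = 1263.2 umol

1263.2


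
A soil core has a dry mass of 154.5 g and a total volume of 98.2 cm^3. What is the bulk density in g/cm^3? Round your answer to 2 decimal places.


Step 1: Identify the formula: BD = dry mass / volume
Step 2: Substitute values: BD = 154.5 / 98.2
Step 3: BD = 1.57 g/cm^3

1.57


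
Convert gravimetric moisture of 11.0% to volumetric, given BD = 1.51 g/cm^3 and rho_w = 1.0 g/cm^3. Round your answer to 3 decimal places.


Step 1: theta = (w / 100) * BD / rho_w
Step 2: theta = (11.0 / 100) * 1.51 / 1.0
Step 3: theta = 0.11 * 1.51
Step 4: theta = 0.166

0.166


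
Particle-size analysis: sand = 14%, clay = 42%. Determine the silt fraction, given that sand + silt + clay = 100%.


Step 1: sand + silt + clay = 100%
Step 2: silt = 100 - sand - clay
Step 3: silt = 100 - 14 - 42
Step 4: silt = 44%

44


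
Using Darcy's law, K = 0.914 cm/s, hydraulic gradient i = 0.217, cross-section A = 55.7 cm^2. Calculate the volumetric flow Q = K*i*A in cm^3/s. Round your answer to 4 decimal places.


Step 1: Apply Darcy's law: Q = K * i * A
Step 2: Q = 0.914 * 0.217 * 55.7
Step 3: Q = 11.0474 cm^3/s

11.0474


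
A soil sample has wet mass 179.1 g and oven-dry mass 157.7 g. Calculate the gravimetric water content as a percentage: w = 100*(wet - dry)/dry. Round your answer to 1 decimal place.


Step 1: Water mass = wet - dry = 179.1 - 157.7 = 21.4 g
Step 2: w = 100 * water mass / dry mass
Step 3: w = 100 * 21.4 / 157.7 = 13.6%

13.6


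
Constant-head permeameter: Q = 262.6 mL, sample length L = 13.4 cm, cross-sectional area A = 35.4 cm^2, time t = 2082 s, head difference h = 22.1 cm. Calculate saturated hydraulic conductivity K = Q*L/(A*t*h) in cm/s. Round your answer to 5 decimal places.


Step 1: K = Q * L / (A * t * h)
Step 2: Numerator = 262.6 * 13.4 = 3518.84
Step 3: Denominator = 35.4 * 2082 * 22.1 = 1628831.88
Step 4: K = 3518.84 / 1628831.88 = 0.00216 cm/s

0.00216


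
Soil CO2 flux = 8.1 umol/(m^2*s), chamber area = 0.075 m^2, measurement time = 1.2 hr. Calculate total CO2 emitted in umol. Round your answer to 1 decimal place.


Step 1: Convert time to seconds: 1.2 hr * 3600 = 4320.0 s
Step 2: Total = flux * area * time_s
Step 3: Total = 8.1 * 0.075 * 4320.0
Step 4: Total = 2624.4 umol

2624.4


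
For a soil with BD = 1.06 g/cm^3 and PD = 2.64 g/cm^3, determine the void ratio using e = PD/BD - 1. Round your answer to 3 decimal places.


Step 1: e = PD / BD - 1
Step 2: e = 2.64 / 1.06 - 1
Step 3: e = 2.49057 - 1
Step 4: e = 1.491

1.491


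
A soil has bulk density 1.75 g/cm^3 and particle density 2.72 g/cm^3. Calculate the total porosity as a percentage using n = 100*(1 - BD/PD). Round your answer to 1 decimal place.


Step 1: Formula: n = 100 * (1 - BD / PD)
Step 2: n = 100 * (1 - 1.75 / 2.72)
Step 3: n = 100 * (1 - 0.64338)
Step 4: n = 35.7%

35.7


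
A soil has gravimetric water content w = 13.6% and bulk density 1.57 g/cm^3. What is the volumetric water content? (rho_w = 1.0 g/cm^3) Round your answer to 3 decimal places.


Step 1: theta = (w / 100) * BD / rho_w
Step 2: theta = (13.6 / 100) * 1.57 / 1.0
Step 3: theta = 0.136 * 1.57
Step 4: theta = 0.214

0.214


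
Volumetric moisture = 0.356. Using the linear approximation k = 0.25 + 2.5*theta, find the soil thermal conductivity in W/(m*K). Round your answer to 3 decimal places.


Step 1: k = 0.25 + 2.5 * theta
Step 2: k = 0.25 + 2.5 * 0.356
Step 3: k = 0.25 + 0.89
Step 4: k = 1.14 W/(m*K)

1.14


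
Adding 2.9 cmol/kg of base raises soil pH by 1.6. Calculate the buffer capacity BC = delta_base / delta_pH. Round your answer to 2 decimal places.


Step 1: BC = change in base / change in pH
Step 2: BC = 2.9 / 1.6
Step 3: BC = 1.81 cmol/(kg*pH unit)

1.81


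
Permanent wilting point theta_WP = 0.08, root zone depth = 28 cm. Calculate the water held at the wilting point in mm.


Step 1: Water (mm) = theta_WP * depth * 10
Step 2: Water = 0.08 * 28 * 10
Step 3: Water = 22.4 mm

22.4


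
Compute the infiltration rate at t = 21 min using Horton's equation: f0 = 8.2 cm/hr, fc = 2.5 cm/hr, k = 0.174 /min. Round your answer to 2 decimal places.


Step 1: f = fc + (f0 - fc) * exp(-k * t)
Step 2: exp(-0.174 * 21) = 0.025887
Step 3: f = 2.5 + (8.2 - 2.5) * 0.025887
Step 4: f = 2.5 + 5.7 * 0.025887
Step 5: f = 2.65 cm/hr

2.65


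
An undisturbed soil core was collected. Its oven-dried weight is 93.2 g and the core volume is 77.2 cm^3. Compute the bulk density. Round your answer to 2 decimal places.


Step 1: Identify the formula: BD = dry mass / volume
Step 2: Substitute values: BD = 93.2 / 77.2
Step 3: BD = 1.21 g/cm^3

1.21


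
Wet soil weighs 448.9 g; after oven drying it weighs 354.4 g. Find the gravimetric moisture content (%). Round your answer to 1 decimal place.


Step 1: Water mass = wet - dry = 448.9 - 354.4 = 94.5 g
Step 2: w = 100 * water mass / dry mass
Step 3: w = 100 * 94.5 / 354.4 = 26.7%

26.7


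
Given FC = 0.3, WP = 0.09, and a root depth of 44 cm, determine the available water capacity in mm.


Step 1: Available water = (FC - WP) * depth * 10
Step 2: AW = (0.3 - 0.09) * 44 * 10
Step 3: AW = 0.21 * 44 * 10
Step 4: AW = 92.4 mm

92.4


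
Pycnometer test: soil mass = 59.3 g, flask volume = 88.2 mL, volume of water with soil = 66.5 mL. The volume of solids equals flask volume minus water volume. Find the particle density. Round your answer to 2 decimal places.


Step 1: Volume of solids = flask volume - water volume with soil
Step 2: V_solids = 88.2 - 66.5 = 21.7 mL
Step 3: Particle density = mass / V_solids = 59.3 / 21.7 = 2.73 g/cm^3

2.73


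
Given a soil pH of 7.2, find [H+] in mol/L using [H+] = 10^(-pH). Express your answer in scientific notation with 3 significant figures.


Step 1: [H+] = 10^(-pH)
Step 2: [H+] = 10^(-7.2)
Step 3: [H+] = 6.31e-08 mol/L

6.31e-08


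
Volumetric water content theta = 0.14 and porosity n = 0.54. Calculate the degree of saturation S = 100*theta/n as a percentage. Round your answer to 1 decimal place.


Step 1: S = 100 * theta_v / n
Step 2: S = 100 * 0.14 / 0.54
Step 3: S = 25.9%

25.9


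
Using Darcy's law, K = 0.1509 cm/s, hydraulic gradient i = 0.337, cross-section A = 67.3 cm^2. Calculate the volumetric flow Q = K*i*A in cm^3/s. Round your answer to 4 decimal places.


Step 1: Apply Darcy's law: Q = K * i * A
Step 2: Q = 0.1509 * 0.337 * 67.3
Step 3: Q = 3.4224 cm^3/s

3.4224


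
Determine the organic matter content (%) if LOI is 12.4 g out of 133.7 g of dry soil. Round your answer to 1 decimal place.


Step 1: OM% = 100 * LOI / sample mass
Step 2: OM = 100 * 12.4 / 133.7
Step 3: OM = 9.3%

9.3


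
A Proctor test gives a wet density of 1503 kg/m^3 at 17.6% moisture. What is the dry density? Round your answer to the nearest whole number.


Step 1: Dry density = wet density / (1 + w/100)
Step 2: Dry density = 1503 / (1 + 17.6/100)
Step 3: Dry density = 1503 / 1.176
Step 4: Dry density = 1278 kg/m^3

1278


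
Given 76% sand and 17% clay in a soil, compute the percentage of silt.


Step 1: sand + silt + clay = 100%
Step 2: silt = 100 - sand - clay
Step 3: silt = 100 - 76 - 17
Step 4: silt = 7%

7


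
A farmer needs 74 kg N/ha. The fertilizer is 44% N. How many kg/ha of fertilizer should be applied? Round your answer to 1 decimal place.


Step 1: Fertilizer rate = target N / (N content / 100)
Step 2: Rate = 74 / (44 / 100)
Step 3: Rate = 74 / 0.44
Step 4: Rate = 168.2 kg/ha

168.2


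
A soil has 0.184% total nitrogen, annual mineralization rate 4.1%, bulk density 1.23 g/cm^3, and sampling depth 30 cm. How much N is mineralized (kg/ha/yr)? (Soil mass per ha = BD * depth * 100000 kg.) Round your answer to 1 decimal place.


Step 1: Soil mass per ha = BD * depth * 100000 = 1.23 * 30 * 100000 = 3690000 kg
Step 2: Total N pool = soil mass * N%/100 = 3690000 * 0.184/100 = 6789.6 kg/ha
Step 3: N mineralized = N pool * rate%/100 = 6789.6 * 4.1/100 = 278.4 kg/ha/yr

278.4


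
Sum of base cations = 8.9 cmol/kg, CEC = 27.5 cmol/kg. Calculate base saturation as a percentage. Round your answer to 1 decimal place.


Step 1: BS = 100 * (sum of bases) / CEC
Step 2: BS = 100 * 8.9 / 27.5
Step 3: BS = 32.4%

32.4


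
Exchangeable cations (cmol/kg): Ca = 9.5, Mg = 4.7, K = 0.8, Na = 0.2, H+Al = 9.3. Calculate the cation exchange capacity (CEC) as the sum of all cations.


Step 1: CEC = Ca + Mg + K + Na + (H+Al)
Step 2: CEC = 9.5 + 4.7 + 0.8 + 0.2 + 9.3
Step 3: CEC = 24.5 cmol/kg

24.5


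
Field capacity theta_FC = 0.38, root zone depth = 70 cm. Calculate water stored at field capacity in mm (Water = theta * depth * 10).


Step 1: Water (mm) = theta_FC * depth (cm) * 10
Step 2: Water = 0.38 * 70 * 10
Step 3: Water = 266.0 mm

266.0


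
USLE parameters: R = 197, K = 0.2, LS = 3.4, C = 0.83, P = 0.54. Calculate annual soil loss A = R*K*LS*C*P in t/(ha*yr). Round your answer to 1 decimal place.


Step 1: A = R * K * LS * C * P
Step 2: R * K = 197 * 0.2 = 39.4
Step 3: (R*K) * LS = 39.4 * 3.4 = 133.96
Step 4: * C * P = 133.96 * 0.83 * 0.54 = 60.0
Step 5: A = 60.0 t/(ha*yr)

60.0


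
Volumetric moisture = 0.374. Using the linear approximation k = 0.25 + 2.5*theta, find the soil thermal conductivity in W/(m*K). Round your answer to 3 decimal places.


Step 1: k = 0.25 + 2.5 * theta
Step 2: k = 0.25 + 2.5 * 0.374
Step 3: k = 0.25 + 0.935
Step 4: k = 1.185 W/(m*K)

1.185


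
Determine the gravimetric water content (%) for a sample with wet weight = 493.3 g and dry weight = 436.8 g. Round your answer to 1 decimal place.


Step 1: Water mass = wet - dry = 493.3 - 436.8 = 56.5 g
Step 2: w = 100 * water mass / dry mass
Step 3: w = 100 * 56.5 / 436.8 = 12.9%

12.9


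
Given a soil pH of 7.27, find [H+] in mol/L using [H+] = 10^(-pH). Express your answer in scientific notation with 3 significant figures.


Step 1: [H+] = 10^(-pH)
Step 2: [H+] = 10^(-7.27)
Step 3: [H+] = 5.37e-08 mol/L

5.37e-08


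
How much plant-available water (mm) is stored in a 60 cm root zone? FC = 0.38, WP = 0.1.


Step 1: Available water = (FC - WP) * depth * 10
Step 2: AW = (0.38 - 0.1) * 60 * 10
Step 3: AW = 0.28 * 60 * 10
Step 4: AW = 168.0 mm

168.0


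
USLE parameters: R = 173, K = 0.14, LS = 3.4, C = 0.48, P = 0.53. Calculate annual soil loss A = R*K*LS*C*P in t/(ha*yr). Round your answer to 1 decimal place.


Step 1: A = R * K * LS * C * P
Step 2: R * K = 173 * 0.14 = 24.22
Step 3: (R*K) * LS = 24.22 * 3.4 = 82.348
Step 4: * C * P = 82.348 * 0.48 * 0.53 = 20.9
Step 5: A = 20.9 t/(ha*yr)

20.9


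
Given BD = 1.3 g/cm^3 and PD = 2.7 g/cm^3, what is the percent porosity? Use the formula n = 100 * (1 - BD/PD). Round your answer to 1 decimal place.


Step 1: Formula: n = 100 * (1 - BD / PD)
Step 2: n = 100 * (1 - 1.3 / 2.7)
Step 3: n = 100 * (1 - 0.48148)
Step 4: n = 51.9%

51.9


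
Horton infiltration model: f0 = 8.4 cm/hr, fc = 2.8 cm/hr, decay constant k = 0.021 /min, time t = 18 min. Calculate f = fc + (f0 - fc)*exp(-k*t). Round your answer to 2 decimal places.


Step 1: f = fc + (f0 - fc) * exp(-k * t)
Step 2: exp(-0.021 * 18) = 0.685231
Step 3: f = 2.8 + (8.4 - 2.8) * 0.685231
Step 4: f = 2.8 + 5.6 * 0.685231
Step 5: f = 6.64 cm/hr

6.64


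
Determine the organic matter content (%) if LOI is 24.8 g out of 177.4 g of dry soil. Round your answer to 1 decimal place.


Step 1: OM% = 100 * LOI / sample mass
Step 2: OM = 100 * 24.8 / 177.4
Step 3: OM = 14.0%

14.0


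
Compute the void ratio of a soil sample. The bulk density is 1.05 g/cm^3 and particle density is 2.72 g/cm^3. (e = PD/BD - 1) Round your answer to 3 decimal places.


Step 1: e = PD / BD - 1
Step 2: e = 2.72 / 1.05 - 1
Step 3: e = 2.59048 - 1
Step 4: e = 1.59

1.59


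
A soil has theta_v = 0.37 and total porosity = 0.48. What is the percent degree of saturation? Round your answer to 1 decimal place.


Step 1: S = 100 * theta_v / n
Step 2: S = 100 * 0.37 / 0.48
Step 3: S = 77.1%

77.1


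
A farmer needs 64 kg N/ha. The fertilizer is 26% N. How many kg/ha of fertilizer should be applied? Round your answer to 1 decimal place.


Step 1: Fertilizer rate = target N / (N content / 100)
Step 2: Rate = 64 / (26 / 100)
Step 3: Rate = 64 / 0.26
Step 4: Rate = 246.2 kg/ha

246.2


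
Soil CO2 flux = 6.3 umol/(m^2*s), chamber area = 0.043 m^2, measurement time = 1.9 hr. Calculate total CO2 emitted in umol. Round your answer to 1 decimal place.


Step 1: Convert time to seconds: 1.9 hr * 3600 = 6840.0 s
Step 2: Total = flux * area * time_s
Step 3: Total = 6.3 * 0.043 * 6840.0
Step 4: Total = 1853.0 umol

1853.0


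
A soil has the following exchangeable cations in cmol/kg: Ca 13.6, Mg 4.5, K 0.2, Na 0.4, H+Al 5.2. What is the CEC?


Step 1: CEC = Ca + Mg + K + Na + (H+Al)
Step 2: CEC = 13.6 + 4.5 + 0.2 + 0.4 + 5.2
Step 3: CEC = 23.9 cmol/kg

23.9


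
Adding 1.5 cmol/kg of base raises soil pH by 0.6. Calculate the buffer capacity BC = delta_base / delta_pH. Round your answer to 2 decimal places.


Step 1: BC = change in base / change in pH
Step 2: BC = 1.5 / 0.6
Step 3: BC = 2.5 cmol/(kg*pH unit)

2.5


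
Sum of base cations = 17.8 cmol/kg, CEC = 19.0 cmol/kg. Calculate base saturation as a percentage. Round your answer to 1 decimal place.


Step 1: BS = 100 * (sum of bases) / CEC
Step 2: BS = 100 * 17.8 / 19.0
Step 3: BS = 93.7%

93.7


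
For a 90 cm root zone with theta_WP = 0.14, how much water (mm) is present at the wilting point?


Step 1: Water (mm) = theta_WP * depth * 10
Step 2: Water = 0.14 * 90 * 10
Step 3: Water = 126.0 mm

126.0


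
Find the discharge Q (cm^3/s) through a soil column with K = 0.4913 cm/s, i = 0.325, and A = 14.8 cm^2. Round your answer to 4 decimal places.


Step 1: Apply Darcy's law: Q = K * i * A
Step 2: Q = 0.4913 * 0.325 * 14.8
Step 3: Q = 2.3632 cm^3/s

2.3632


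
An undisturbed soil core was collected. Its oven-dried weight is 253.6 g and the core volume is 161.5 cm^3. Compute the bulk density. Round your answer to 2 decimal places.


Step 1: Identify the formula: BD = dry mass / volume
Step 2: Substitute values: BD = 253.6 / 161.5
Step 3: BD = 1.57 g/cm^3

1.57


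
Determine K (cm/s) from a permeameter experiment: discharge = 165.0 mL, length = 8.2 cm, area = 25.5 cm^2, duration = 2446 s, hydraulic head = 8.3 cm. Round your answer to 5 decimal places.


Step 1: K = Q * L / (A * t * h)
Step 2: Numerator = 165.0 * 8.2 = 1353.0
Step 3: Denominator = 25.5 * 2446 * 8.3 = 517695.9
Step 4: K = 1353.0 / 517695.9 = 0.00261 cm/s

0.00261


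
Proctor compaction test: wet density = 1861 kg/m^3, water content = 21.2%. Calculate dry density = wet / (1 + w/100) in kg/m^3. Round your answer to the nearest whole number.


Step 1: Dry density = wet density / (1 + w/100)
Step 2: Dry density = 1861 / (1 + 21.2/100)
Step 3: Dry density = 1861 / 1.212
Step 4: Dry density = 1535 kg/m^3

1535


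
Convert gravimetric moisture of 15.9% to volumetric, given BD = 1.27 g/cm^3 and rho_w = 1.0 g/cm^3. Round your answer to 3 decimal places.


Step 1: theta = (w / 100) * BD / rho_w
Step 2: theta = (15.9 / 100) * 1.27 / 1.0
Step 3: theta = 0.159 * 1.27
Step 4: theta = 0.202

0.202


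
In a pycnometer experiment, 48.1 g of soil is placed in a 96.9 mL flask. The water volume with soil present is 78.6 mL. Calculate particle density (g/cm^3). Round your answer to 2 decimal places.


Step 1: Volume of solids = flask volume - water volume with soil
Step 2: V_solids = 96.9 - 78.6 = 18.3 mL
Step 3: Particle density = mass / V_solids = 48.1 / 18.3 = 2.63 g/cm^3

2.63


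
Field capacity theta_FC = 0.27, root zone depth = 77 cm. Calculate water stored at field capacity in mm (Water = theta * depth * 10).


Step 1: Water (mm) = theta_FC * depth (cm) * 10
Step 2: Water = 0.27 * 77 * 10
Step 3: Water = 207.9 mm

207.9


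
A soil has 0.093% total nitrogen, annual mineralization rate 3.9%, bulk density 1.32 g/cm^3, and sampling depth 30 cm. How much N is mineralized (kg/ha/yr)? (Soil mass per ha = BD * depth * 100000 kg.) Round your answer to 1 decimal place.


Step 1: Soil mass per ha = BD * depth * 100000 = 1.32 * 30 * 100000 = 3960000 kg
Step 2: Total N pool = soil mass * N%/100 = 3960000 * 0.093/100 = 3682.8 kg/ha
Step 3: N mineralized = N pool * rate%/100 = 3682.8 * 3.9/100 = 143.6 kg/ha/yr

143.6


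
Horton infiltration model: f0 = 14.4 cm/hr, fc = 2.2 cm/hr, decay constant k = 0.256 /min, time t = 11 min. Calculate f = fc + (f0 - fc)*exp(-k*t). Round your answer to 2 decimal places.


Step 1: f = fc + (f0 - fc) * exp(-k * t)
Step 2: exp(-0.256 * 11) = 0.059845
Step 3: f = 2.2 + (14.4 - 2.2) * 0.059845
Step 4: f = 2.2 + 12.2 * 0.059845
Step 5: f = 2.93 cm/hr

2.93


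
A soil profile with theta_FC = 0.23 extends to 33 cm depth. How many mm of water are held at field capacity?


Step 1: Water (mm) = theta_FC * depth (cm) * 10
Step 2: Water = 0.23 * 33 * 10
Step 3: Water = 75.9 mm

75.9


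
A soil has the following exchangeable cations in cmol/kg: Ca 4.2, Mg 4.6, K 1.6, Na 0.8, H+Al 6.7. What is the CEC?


Step 1: CEC = Ca + Mg + K + Na + (H+Al)
Step 2: CEC = 4.2 + 4.6 + 1.6 + 0.8 + 6.7
Step 3: CEC = 17.9 cmol/kg

17.9


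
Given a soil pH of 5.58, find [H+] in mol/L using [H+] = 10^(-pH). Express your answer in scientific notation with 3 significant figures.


Step 1: [H+] = 10^(-pH)
Step 2: [H+] = 10^(-5.58)
Step 3: [H+] = 2.63e-06 mol/L

2.63e-06


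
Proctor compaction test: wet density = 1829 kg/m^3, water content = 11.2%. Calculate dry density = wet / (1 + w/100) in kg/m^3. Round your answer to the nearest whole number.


Step 1: Dry density = wet density / (1 + w/100)
Step 2: Dry density = 1829 / (1 + 11.2/100)
Step 3: Dry density = 1829 / 1.112
Step 4: Dry density = 1645 kg/m^3

1645


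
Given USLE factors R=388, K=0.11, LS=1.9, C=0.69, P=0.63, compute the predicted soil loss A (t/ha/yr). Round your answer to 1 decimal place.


Step 1: A = R * K * LS * C * P
Step 2: R * K = 388 * 0.11 = 42.68
Step 3: (R*K) * LS = 42.68 * 1.9 = 81.092
Step 4: * C * P = 81.092 * 0.69 * 0.63 = 35.3
Step 5: A = 35.3 t/(ha*yr)

35.3


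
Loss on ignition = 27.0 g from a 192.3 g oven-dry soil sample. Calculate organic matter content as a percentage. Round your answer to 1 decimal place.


Step 1: OM% = 100 * LOI / sample mass
Step 2: OM = 100 * 27.0 / 192.3
Step 3: OM = 14.0%

14.0


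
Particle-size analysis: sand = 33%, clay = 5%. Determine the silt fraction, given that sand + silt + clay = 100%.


Step 1: sand + silt + clay = 100%
Step 2: silt = 100 - sand - clay
Step 3: silt = 100 - 33 - 5
Step 4: silt = 62%

62


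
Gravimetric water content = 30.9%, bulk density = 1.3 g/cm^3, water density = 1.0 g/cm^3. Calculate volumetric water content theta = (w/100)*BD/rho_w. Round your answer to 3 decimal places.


Step 1: theta = (w / 100) * BD / rho_w
Step 2: theta = (30.9 / 100) * 1.3 / 1.0
Step 3: theta = 0.309 * 1.3
Step 4: theta = 0.402

0.402


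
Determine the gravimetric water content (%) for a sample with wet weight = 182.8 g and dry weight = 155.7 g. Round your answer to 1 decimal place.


Step 1: Water mass = wet - dry = 182.8 - 155.7 = 27.1 g
Step 2: w = 100 * water mass / dry mass
Step 3: w = 100 * 27.1 / 155.7 = 17.4%

17.4


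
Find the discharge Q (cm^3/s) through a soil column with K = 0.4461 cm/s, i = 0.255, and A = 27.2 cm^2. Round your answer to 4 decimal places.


Step 1: Apply Darcy's law: Q = K * i * A
Step 2: Q = 0.4461 * 0.255 * 27.2
Step 3: Q = 3.0941 cm^3/s

3.0941


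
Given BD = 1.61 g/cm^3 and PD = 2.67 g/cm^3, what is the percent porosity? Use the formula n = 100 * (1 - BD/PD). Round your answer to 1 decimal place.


Step 1: Formula: n = 100 * (1 - BD / PD)
Step 2: n = 100 * (1 - 1.61 / 2.67)
Step 3: n = 100 * (1 - 0.603)
Step 4: n = 39.7%

39.7


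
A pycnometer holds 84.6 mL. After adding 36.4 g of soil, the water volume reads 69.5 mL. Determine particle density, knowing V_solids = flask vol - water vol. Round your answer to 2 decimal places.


Step 1: Volume of solids = flask volume - water volume with soil
Step 2: V_solids = 84.6 - 69.5 = 15.1 mL
Step 3: Particle density = mass / V_solids = 36.4 / 15.1 = 2.41 g/cm^3

2.41


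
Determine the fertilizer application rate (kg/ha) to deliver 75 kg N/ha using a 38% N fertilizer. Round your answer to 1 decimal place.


Step 1: Fertilizer rate = target N / (N content / 100)
Step 2: Rate = 75 / (38 / 100)
Step 3: Rate = 75 / 0.38
Step 4: Rate = 197.4 kg/ha

197.4


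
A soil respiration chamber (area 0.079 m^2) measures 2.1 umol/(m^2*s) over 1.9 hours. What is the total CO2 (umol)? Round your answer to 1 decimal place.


Step 1: Convert time to seconds: 1.9 hr * 3600 = 6840.0 s
Step 2: Total = flux * area * time_s
Step 3: Total = 2.1 * 0.079 * 6840.0
Step 4: Total = 1134.8 umol

1134.8


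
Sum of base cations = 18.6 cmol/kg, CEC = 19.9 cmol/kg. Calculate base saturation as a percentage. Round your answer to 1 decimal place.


Step 1: BS = 100 * (sum of bases) / CEC
Step 2: BS = 100 * 18.6 / 19.9
Step 3: BS = 93.5%

93.5


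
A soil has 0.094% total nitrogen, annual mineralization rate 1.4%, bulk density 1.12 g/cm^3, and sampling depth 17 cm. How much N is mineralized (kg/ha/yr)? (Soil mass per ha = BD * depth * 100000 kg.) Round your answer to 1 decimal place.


Step 1: Soil mass per ha = BD * depth * 100000 = 1.12 * 17 * 100000 = 1904000 kg
Step 2: Total N pool = soil mass * N%/100 = 1904000 * 0.094/100 = 1789.76 kg/ha
Step 3: N mineralized = N pool * rate%/100 = 1789.76 * 1.4/100 = 25.1 kg/ha/yr

25.1


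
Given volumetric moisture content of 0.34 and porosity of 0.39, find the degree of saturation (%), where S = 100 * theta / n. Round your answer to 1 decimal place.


Step 1: S = 100 * theta_v / n
Step 2: S = 100 * 0.34 / 0.39
Step 3: S = 87.2%

87.2


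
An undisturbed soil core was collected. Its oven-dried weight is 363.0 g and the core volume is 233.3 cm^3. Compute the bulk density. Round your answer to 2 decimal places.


Step 1: Identify the formula: BD = dry mass / volume
Step 2: Substitute values: BD = 363.0 / 233.3
Step 3: BD = 1.56 g/cm^3

1.56


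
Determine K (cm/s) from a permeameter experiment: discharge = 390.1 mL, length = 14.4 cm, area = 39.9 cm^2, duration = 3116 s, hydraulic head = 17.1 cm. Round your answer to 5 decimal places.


Step 1: K = Q * L / (A * t * h)
Step 2: Numerator = 390.1 * 14.4 = 5617.44
Step 3: Denominator = 39.9 * 3116 * 17.1 = 2126015.64
Step 4: K = 5617.44 / 2126015.64 = 0.00264 cm/s

0.00264


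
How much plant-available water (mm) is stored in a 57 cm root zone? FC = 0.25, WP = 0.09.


Step 1: Available water = (FC - WP) * depth * 10
Step 2: AW = (0.25 - 0.09) * 57 * 10
Step 3: AW = 0.16 * 57 * 10
Step 4: AW = 91.2 mm

91.2


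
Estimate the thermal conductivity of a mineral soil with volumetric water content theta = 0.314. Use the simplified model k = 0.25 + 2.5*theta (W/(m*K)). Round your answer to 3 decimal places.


Step 1: k = 0.25 + 2.5 * theta
Step 2: k = 0.25 + 2.5 * 0.314
Step 3: k = 0.25 + 0.785
Step 4: k = 1.035 W/(m*K)

1.035


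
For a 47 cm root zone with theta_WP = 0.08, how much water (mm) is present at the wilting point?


Step 1: Water (mm) = theta_WP * depth * 10
Step 2: Water = 0.08 * 47 * 10
Step 3: Water = 37.6 mm

37.6


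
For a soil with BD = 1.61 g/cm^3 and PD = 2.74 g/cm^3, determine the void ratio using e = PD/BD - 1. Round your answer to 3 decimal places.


Step 1: e = PD / BD - 1
Step 2: e = 2.74 / 1.61 - 1
Step 3: e = 1.70186 - 1
Step 4: e = 0.702

0.702


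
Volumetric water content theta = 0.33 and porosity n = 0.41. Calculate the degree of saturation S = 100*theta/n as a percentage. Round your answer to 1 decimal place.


Step 1: S = 100 * theta_v / n
Step 2: S = 100 * 0.33 / 0.41
Step 3: S = 80.5%

80.5


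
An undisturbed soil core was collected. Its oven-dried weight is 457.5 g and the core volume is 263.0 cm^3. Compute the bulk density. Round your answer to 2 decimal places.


Step 1: Identify the formula: BD = dry mass / volume
Step 2: Substitute values: BD = 457.5 / 263.0
Step 3: BD = 1.74 g/cm^3

1.74


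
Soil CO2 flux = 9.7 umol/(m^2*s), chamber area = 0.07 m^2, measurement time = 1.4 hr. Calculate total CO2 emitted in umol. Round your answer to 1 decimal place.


Step 1: Convert time to seconds: 1.4 hr * 3600 = 5040.0 s
Step 2: Total = flux * area * time_s
Step 3: Total = 9.7 * 0.07 * 5040.0
Step 4: Total = 3422.2 umol

3422.2


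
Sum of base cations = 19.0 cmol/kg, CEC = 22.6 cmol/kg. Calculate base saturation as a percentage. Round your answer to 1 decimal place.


Step 1: BS = 100 * (sum of bases) / CEC
Step 2: BS = 100 * 19.0 / 22.6
Step 3: BS = 84.1%

84.1


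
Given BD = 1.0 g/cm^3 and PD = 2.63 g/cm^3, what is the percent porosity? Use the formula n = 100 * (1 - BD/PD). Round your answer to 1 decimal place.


Step 1: Formula: n = 100 * (1 - BD / PD)
Step 2: n = 100 * (1 - 1.0 / 2.63)
Step 3: n = 100 * (1 - 0.38023)
Step 4: n = 62.0%

62.0


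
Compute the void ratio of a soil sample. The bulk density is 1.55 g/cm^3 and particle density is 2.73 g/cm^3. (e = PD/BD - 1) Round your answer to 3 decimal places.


Step 1: e = PD / BD - 1
Step 2: e = 2.73 / 1.55 - 1
Step 3: e = 1.76129 - 1
Step 4: e = 0.761

0.761


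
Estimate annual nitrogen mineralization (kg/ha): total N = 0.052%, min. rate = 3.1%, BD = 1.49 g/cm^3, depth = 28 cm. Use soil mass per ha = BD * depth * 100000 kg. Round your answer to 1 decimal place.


Step 1: Soil mass per ha = BD * depth * 100000 = 1.49 * 28 * 100000 = 4172000 kg
Step 2: Total N pool = soil mass * N%/100 = 4172000 * 0.052/100 = 2169.44 kg/ha
Step 3: N mineralized = N pool * rate%/100 = 2169.44 * 3.1/100 = 67.3 kg/ha/yr

67.3


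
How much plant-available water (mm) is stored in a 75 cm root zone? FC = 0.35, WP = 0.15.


Step 1: Available water = (FC - WP) * depth * 10
Step 2: AW = (0.35 - 0.15) * 75 * 10
Step 3: AW = 0.2 * 75 * 10
Step 4: AW = 150.0 mm

150.0


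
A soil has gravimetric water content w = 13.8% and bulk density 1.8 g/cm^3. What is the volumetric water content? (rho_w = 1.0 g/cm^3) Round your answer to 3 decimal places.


Step 1: theta = (w / 100) * BD / rho_w
Step 2: theta = (13.8 / 100) * 1.8 / 1.0
Step 3: theta = 0.138 * 1.8
Step 4: theta = 0.248

0.248


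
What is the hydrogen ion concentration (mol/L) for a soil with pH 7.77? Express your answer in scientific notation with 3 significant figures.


Step 1: [H+] = 10^(-pH)
Step 2: [H+] = 10^(-7.77)
Step 3: [H+] = 1.70e-08 mol/L

1.70e-08


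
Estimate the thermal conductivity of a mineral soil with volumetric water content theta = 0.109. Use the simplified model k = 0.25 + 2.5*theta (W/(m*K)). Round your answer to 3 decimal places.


Step 1: k = 0.25 + 2.5 * theta
Step 2: k = 0.25 + 2.5 * 0.109
Step 3: k = 0.25 + 0.273
Step 4: k = 0.523 W/(m*K)

0.523


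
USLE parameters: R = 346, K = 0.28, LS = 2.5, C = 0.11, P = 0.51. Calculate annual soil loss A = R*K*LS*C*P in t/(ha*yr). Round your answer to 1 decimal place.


Step 1: A = R * K * LS * C * P
Step 2: R * K = 346 * 0.28 = 96.88
Step 3: (R*K) * LS = 96.88 * 2.5 = 242.2
Step 4: * C * P = 242.2 * 0.11 * 0.51 = 13.6
Step 5: A = 13.6 t/(ha*yr)

13.6


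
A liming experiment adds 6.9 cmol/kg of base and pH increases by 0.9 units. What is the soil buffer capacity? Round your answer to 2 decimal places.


Step 1: BC = change in base / change in pH
Step 2: BC = 6.9 / 0.9
Step 3: BC = 7.67 cmol/(kg*pH unit)

7.67


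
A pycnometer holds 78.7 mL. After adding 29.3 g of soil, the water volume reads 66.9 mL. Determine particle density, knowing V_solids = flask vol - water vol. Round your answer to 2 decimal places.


Step 1: Volume of solids = flask volume - water volume with soil
Step 2: V_solids = 78.7 - 66.9 = 11.8 mL
Step 3: Particle density = mass / V_solids = 29.3 / 11.8 = 2.48 g/cm^3

2.48


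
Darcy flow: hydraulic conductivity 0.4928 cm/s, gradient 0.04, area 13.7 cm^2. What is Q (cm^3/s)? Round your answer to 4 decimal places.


Step 1: Apply Darcy's law: Q = K * i * A
Step 2: Q = 0.4928 * 0.04 * 13.7
Step 3: Q = 0.2701 cm^3/s

0.2701


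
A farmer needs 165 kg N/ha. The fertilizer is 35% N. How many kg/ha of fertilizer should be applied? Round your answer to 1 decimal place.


Step 1: Fertilizer rate = target N / (N content / 100)
Step 2: Rate = 165 / (35 / 100)
Step 3: Rate = 165 / 0.35
Step 4: Rate = 471.4 kg/ha

471.4


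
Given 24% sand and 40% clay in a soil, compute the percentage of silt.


Step 1: sand + silt + clay = 100%
Step 2: silt = 100 - sand - clay
Step 3: silt = 100 - 24 - 40
Step 4: silt = 36%

36


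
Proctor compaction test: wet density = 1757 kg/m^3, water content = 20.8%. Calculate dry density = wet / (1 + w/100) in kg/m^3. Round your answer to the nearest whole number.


Step 1: Dry density = wet density / (1 + w/100)
Step 2: Dry density = 1757 / (1 + 20.8/100)
Step 3: Dry density = 1757 / 1.208
Step 4: Dry density = 1454 kg/m^3

1454


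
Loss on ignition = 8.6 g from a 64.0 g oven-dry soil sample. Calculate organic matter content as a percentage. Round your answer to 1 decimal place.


Step 1: OM% = 100 * LOI / sample mass
Step 2: OM = 100 * 8.6 / 64.0
Step 3: OM = 13.4%

13.4


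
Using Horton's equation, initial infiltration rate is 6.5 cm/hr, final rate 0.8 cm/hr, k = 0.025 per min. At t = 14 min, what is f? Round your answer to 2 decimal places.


Step 1: f = fc + (f0 - fc) * exp(-k * t)
Step 2: exp(-0.025 * 14) = 0.704688
Step 3: f = 0.8 + (6.5 - 0.8) * 0.704688
Step 4: f = 0.8 + 5.7 * 0.704688
Step 5: f = 4.82 cm/hr

4.82


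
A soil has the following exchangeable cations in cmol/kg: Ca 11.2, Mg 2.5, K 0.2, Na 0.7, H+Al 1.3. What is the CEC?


Step 1: CEC = Ca + Mg + K + Na + (H+Al)
Step 2: CEC = 11.2 + 2.5 + 0.2 + 0.7 + 1.3
Step 3: CEC = 15.9 cmol/kg

15.9


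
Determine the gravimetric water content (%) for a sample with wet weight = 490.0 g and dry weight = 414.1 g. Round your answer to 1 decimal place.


Step 1: Water mass = wet - dry = 490.0 - 414.1 = 75.9 g
Step 2: w = 100 * water mass / dry mass
Step 3: w = 100 * 75.9 / 414.1 = 18.3%

18.3


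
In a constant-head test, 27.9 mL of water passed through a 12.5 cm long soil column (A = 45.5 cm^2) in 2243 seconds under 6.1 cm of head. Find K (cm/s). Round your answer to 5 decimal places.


Step 1: K = Q * L / (A * t * h)
Step 2: Numerator = 27.9 * 12.5 = 348.75
Step 3: Denominator = 45.5 * 2243 * 6.1 = 622544.65
Step 4: K = 348.75 / 622544.65 = 0.00056 cm/s

0.00056


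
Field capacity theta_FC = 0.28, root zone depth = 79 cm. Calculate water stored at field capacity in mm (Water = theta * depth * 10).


Step 1: Water (mm) = theta_FC * depth (cm) * 10
Step 2: Water = 0.28 * 79 * 10
Step 3: Water = 221.2 mm

221.2


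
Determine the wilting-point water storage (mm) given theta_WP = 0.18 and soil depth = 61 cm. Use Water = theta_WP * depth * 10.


Step 1: Water (mm) = theta_WP * depth * 10
Step 2: Water = 0.18 * 61 * 10
Step 3: Water = 109.8 mm

109.8


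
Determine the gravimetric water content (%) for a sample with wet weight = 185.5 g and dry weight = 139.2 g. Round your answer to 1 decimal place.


Step 1: Water mass = wet - dry = 185.5 - 139.2 = 46.3 g
Step 2: w = 100 * water mass / dry mass
Step 3: w = 100 * 46.3 / 139.2 = 33.3%

33.3


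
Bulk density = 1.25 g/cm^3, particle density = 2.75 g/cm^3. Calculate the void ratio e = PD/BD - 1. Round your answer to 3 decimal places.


Step 1: e = PD / BD - 1
Step 2: e = 2.75 / 1.25 - 1
Step 3: e = 2.2 - 1
Step 4: e = 1.2

1.2


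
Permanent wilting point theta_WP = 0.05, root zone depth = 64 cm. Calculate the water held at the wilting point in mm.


Step 1: Water (mm) = theta_WP * depth * 10
Step 2: Water = 0.05 * 64 * 10
Step 3: Water = 32.0 mm

32.0


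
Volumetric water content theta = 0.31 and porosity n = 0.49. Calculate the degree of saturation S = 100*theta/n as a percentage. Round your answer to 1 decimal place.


Step 1: S = 100 * theta_v / n
Step 2: S = 100 * 0.31 / 0.49
Step 3: S = 63.3%

63.3


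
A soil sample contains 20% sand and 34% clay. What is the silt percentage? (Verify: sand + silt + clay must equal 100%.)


Step 1: sand + silt + clay = 100%
Step 2: silt = 100 - sand - clay
Step 3: silt = 100 - 20 - 34
Step 4: silt = 46%

46


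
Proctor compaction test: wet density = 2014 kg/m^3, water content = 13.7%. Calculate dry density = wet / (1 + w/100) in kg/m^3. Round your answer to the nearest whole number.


Step 1: Dry density = wet density / (1 + w/100)
Step 2: Dry density = 2014 / (1 + 13.7/100)
Step 3: Dry density = 2014 / 1.137
Step 4: Dry density = 1771 kg/m^3

1771
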